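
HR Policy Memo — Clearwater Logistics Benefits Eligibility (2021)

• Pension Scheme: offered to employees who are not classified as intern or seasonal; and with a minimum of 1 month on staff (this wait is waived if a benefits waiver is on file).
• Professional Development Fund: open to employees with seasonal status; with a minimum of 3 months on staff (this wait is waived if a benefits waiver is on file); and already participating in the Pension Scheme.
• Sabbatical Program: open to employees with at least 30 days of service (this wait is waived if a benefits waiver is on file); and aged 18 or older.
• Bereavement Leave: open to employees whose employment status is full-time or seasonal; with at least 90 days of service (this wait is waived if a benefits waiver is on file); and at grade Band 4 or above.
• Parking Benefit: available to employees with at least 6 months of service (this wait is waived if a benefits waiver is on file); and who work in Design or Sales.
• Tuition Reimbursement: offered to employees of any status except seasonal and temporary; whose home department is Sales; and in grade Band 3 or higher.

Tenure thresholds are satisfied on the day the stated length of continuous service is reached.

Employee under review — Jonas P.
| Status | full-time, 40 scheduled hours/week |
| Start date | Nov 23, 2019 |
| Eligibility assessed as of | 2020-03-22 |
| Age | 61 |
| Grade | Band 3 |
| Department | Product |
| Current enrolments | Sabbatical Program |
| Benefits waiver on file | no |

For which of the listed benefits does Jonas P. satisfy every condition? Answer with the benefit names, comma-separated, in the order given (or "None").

Pension Scheme, Sabbatical Program

Service from Nov 23, 2019 to 2020-03-22: 120 days.
Pension Scheme — status full-time ✓ (not excluded); no waiver, service 120 days ≥ 1 month (≈30 days) ✓ → eligible.
Professional Development Fund — status full-time ✗ (requires seasonal) → not eligible.
Sabbatical Program — no waiver, service 120 days ≥ 30 days ✓; age 61 ≥ 18 ✓ → eligible.
Bereavement Leave — status full-time ✓; no waiver, service 120 days ≥ 90 days ✓; grade Band 3 < Band 4 ✗ → not eligible.
Parking Benefit — no waiver, service 120 days < 6 months (≈180 days) ✗ → not eligible.
Tuition Reimbursement — status full-time ✓ (not excluded); dept Product ✗ → not eligible.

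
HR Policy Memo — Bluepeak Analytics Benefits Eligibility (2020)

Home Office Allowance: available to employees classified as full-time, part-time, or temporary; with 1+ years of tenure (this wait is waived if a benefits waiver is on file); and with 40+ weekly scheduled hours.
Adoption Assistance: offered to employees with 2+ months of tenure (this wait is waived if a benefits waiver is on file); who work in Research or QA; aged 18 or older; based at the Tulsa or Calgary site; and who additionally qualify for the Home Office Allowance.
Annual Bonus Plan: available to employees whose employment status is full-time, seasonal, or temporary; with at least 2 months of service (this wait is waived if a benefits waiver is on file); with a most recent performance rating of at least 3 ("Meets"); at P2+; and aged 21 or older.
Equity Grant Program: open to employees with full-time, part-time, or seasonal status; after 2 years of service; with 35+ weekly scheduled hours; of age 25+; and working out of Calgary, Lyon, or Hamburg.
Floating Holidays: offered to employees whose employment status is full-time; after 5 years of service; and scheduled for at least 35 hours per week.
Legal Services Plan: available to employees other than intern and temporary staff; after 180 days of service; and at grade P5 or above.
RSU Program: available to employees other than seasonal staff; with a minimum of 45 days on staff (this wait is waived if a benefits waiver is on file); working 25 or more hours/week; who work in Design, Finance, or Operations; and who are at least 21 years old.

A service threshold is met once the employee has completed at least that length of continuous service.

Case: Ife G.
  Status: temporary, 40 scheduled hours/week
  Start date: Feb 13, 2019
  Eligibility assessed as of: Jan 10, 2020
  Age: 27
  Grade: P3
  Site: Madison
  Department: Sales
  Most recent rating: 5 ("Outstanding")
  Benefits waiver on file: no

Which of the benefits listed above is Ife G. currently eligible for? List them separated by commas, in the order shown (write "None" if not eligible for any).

Annual Bonus Plan

Service from Feb 13, 2019 to Jan 10, 2020: 331 days.
Home Office Allowance — status temporary ✓; no waiver, service 331 days < 1 year (≈365 days) ✗ → not eligible.
Adoption Assistance — no waiver, service 331 days ≥ 2 months (≈60 days) ✓; dept Sales ✗ → not eligible.
Annual Bonus Plan — status temporary ✓; no waiver, service 331 days ≥ 2 months (≈60 days) ✓; rating 5 ≥ 3 ✓; grade P3 ≥ P2 ✓; age 27 ≥ 21 ✓ → eligible.
Equity Grant Program — status temporary ✗ (requires full-time, part-time, or seasonal) → not eligible.
Floating Holidays — status temporary ✗ (requires full-time) → not eligible.
Legal Services Plan — status temporary ✗ (excluded) → not eligible.
RSU Program — status temporary ✓ (not excluded); no waiver, service 331 days ≥ 45 days ✓; 40 hrs/wk ≥ 25 ✓; dept Sales ✗ → not eligible.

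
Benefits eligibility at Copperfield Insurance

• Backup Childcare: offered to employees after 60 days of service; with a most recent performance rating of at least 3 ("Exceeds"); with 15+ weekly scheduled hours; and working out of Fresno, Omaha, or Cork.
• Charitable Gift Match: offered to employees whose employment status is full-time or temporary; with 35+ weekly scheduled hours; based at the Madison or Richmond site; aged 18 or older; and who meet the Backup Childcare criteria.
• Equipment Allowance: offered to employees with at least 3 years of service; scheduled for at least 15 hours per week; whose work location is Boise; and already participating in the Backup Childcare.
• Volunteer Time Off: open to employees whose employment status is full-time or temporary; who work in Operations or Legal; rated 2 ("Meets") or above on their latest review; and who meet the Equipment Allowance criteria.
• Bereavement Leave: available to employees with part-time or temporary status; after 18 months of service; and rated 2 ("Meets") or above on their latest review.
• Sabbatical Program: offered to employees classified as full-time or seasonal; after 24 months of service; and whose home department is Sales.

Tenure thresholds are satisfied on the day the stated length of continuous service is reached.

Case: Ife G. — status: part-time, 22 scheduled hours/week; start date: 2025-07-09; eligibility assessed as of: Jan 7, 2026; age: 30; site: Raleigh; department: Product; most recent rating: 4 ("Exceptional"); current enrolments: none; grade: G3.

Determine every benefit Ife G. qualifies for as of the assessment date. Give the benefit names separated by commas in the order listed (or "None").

Service from 2025-07-09 to Jan 7, 2026: 182 days.
Backup Childcare — service 182 days ≥ 60 days ✓; rating 4 ≥ 3 ✓; 22 hrs/wk ≥ 15 ✓; site Raleigh ✗ (not Fresno, Omaha, or Cork) → not eligible.
Charitable Gift Match — status part-time ✗ (requires full-time or temporary) → not eligible.
Equipment Allowance — service 182 days < 3 years (≈1095 days) ✗ → not eligible.
Volunteer Time Off — status part-time ✗ (requires full-time or temporary) → not eligible.
Bereavement Leave — status part-time ✓; service 182 days < 18 months (≈540 days) ✗ → not eligible.
Sabbatical Program — status part-time ✗ (requires full-time or seasonal) → not eligible.

None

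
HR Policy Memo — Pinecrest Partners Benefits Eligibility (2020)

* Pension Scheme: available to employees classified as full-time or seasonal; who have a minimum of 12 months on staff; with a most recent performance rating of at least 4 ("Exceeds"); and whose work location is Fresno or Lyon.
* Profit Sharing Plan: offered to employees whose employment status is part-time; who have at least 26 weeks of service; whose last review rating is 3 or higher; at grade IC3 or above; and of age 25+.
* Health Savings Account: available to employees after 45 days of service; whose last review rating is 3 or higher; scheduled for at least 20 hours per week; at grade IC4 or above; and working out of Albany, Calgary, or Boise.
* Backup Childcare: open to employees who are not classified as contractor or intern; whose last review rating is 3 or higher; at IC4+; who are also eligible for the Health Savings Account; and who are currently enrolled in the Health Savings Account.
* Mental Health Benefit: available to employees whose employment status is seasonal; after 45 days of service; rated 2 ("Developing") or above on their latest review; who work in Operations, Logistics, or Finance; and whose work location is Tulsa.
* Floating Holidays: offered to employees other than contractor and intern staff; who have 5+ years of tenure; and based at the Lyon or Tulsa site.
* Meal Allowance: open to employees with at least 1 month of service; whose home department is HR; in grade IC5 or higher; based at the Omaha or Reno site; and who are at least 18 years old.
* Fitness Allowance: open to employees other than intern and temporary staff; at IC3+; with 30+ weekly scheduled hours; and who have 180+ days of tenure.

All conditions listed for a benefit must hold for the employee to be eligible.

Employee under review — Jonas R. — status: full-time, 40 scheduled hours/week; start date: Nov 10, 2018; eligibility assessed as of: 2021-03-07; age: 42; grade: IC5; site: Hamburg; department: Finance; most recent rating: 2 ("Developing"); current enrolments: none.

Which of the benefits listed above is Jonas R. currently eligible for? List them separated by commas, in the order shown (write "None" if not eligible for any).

Service from Nov 10, 2018 to 2021-03-07: 848 days.
Pension Scheme — status full-time ✓; service 848 days ≥ 12 months (≈360 days) ✓; rating 2 < 4 ✗ → not eligible.
Profit Sharing Plan — status full-time ✗ (requires part-time) → not eligible.
Health Savings Account — service 848 days ≥ 45 days ✓; rating 2 < 3 ✗ → not eligible.
Backup Childcare — status full-time ✓ (not excluded); rating 2 < 3 ✗ → not eligible.
Mental Health Benefit — status full-time ✗ (requires seasonal) → not eligible.
Floating Holidays — status full-time ✓ (not excluded); service 848 days < 5 years (≈1825 days) ✗ → not eligible.
Meal Allowance — service 848 days ≥ 1 month (≈30 days) ✓; dept Finance ✗ → not eligible.
Fitness Allowance — status full-time ✓ (not excluded); grade IC5 ≥ IC3 ✓; 40 hrs/wk ≥ 30 ✓; service 848 days ≥ 180 days ✓ → eligible.

Fitness Allowance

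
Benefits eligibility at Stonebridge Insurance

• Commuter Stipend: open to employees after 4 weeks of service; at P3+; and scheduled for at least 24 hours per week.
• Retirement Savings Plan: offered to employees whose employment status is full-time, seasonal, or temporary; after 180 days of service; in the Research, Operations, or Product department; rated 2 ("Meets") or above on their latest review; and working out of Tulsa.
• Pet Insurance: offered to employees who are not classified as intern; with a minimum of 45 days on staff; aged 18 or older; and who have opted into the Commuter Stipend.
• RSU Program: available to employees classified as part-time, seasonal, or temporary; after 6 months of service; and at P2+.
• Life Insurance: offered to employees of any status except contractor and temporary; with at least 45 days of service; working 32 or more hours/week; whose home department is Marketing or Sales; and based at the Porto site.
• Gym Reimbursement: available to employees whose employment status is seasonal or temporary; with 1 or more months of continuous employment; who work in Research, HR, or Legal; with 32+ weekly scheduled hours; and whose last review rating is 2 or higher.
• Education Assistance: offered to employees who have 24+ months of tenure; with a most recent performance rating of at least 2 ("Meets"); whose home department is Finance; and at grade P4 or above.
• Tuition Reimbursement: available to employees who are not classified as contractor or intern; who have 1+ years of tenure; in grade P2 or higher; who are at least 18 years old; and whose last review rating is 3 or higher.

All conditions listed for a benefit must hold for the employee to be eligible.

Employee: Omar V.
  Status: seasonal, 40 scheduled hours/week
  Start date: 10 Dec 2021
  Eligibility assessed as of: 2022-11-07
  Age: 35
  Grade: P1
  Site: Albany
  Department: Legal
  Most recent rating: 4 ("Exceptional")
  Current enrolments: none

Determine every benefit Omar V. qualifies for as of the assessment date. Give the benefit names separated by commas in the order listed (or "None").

Gym Reimbursement

Service from 10 Dec 2021 to 2022-11-07: 332 days.
Commuter Stipend — service 332 days ≥ 4 weeks (≈28 days) ✓; grade P1 < P3 ✗ → not eligible.
Retirement Savings Plan — status seasonal ✓; service 332 days ≥ 180 days ✓; dept Legal ✗ → not eligible.
Pet Insurance — status seasonal ✓ (not excluded); service 332 days ≥ 45 days ✓; age 35 ≥ 18 ✓; not enrolled in Commuter Stipend ✗ → not eligible.
RSU Program — status seasonal ✓; service 332 days ≥ 6 months (≈180 days) ✓; grade P1 < P2 ✗ → not eligible.
Life Insurance — status seasonal ✓ (not excluded); service 332 days ≥ 45 days ✓; 40 hrs/wk ≥ 32 ✓; dept Legal ✗ → not eligible.
Gym Reimbursement — status seasonal ✓; service 332 days ≥ 1 month (≈30 days) ✓; dept Legal ✓; 40 hrs/wk ≥ 32 ✓; rating 4 ≥ 2 ✓ → eligible.
Education Assistance — service 332 days < 24 months (≈720 days) ✗ → not eligible.
Tuition Reimbursement — status seasonal ✓ (not excluded); service 332 days < 1 year (≈365 days) ✗ → not eligible.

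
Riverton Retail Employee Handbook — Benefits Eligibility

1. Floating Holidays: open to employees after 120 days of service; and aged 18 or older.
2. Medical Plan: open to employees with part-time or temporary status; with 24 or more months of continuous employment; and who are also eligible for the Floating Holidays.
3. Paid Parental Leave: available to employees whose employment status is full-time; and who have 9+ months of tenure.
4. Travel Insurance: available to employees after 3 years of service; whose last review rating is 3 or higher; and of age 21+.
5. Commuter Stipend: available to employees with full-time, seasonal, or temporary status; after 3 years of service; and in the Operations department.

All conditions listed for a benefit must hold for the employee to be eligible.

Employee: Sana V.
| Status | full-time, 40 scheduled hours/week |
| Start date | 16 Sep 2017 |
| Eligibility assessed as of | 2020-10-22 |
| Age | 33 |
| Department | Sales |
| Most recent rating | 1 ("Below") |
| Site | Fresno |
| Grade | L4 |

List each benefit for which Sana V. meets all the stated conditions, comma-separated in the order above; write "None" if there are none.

Floating Holidays, Paid Parental Leave

Service from 16 Sep 2017 to 2020-10-22: 1132 days.
Floating Holidays — service 1132 days ≥ 120 days ✓; age 33 ≥ 18 ✓ → eligible.
Medical Plan — status full-time ✗ (requires part-time or temporary) → not eligible.
Paid Parental Leave — status full-time ✓; service 1132 days ≥ 9 months (≈270 days) ✓ → eligible.
Travel Insurance — service 1132 days ≥ 3 years (≈1095 days) ✓; rating 1 < 3 ✗ → not eligible.
Commuter Stipend — status full-time ✓; service 1132 days ≥ 3 years (≈1095 days) ✓; dept Sales ✗ → not eligible.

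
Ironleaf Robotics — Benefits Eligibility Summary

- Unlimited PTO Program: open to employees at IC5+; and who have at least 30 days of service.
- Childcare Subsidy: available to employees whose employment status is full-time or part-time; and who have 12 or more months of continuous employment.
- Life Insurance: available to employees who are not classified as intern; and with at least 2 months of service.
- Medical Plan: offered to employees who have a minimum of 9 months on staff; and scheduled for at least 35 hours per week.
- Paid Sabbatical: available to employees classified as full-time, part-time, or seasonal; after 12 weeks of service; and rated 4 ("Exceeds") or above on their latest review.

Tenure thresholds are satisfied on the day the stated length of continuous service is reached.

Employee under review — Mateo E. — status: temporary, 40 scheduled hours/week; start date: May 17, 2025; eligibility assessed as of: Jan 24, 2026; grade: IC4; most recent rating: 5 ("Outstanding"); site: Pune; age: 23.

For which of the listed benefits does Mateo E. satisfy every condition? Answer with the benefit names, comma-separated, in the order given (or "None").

Life Insurance

Service from May 17, 2025 to Jan 24, 2026: 252 days.
Unlimited PTO Program — grade IC4 < IC5 ✗ → not eligible.
Childcare Subsidy — status temporary ✗ (requires full-time or part-time) → not eligible.
Life Insurance — status temporary ✓ (not excluded); service 252 days ≥ 2 months (≈60 days) ✓ → eligible.
Medical Plan — service 252 days < 9 months (≈270 days) ✗ → not eligible.
Paid Sabbatical — status temporary ✗ (requires full-time, part-time, or seasonal) → not eligible.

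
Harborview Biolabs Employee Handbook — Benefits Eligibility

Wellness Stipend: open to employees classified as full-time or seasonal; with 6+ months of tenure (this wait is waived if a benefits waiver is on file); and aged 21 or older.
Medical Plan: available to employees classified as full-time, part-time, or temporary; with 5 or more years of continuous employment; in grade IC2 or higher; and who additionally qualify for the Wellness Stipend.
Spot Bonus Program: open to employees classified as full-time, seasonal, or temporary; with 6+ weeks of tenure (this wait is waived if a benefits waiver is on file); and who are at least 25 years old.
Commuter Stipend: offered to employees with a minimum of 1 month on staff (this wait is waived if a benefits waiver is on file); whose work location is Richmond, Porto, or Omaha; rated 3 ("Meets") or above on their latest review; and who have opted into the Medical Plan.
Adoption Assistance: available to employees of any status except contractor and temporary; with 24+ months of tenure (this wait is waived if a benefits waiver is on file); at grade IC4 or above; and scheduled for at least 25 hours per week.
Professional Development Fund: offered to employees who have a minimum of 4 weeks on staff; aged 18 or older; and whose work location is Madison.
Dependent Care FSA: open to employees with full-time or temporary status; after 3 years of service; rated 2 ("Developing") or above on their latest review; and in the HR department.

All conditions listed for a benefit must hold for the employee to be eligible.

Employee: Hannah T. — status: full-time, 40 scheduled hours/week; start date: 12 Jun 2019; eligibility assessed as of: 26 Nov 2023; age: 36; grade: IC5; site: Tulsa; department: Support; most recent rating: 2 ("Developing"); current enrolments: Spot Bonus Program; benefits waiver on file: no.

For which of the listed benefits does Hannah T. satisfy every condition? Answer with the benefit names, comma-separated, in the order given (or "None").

Wellness Stipend, Spot Bonus Program, Adoption Assistance

Service from 12 Jun 2019 to 26 Nov 2023: 1628 days.
Wellness Stipend — status full-time ✓; no waiver, service 1628 days ≥ 6 months (≈180 days) ✓; age 36 ≥ 21 ✓ → eligible.
Medical Plan — status full-time ✓; service 1628 days < 5 years (≈1825 days) ✗ → not eligible.
Spot Bonus Program — status full-time ✓; no waiver, service 1628 days ≥ 6 weeks (≈42 days) ✓; age 36 ≥ 25 ✓ → eligible.
Commuter Stipend — no waiver, service 1628 days ≥ 1 month (≈30 days) ✓; site Tulsa ✗ (not Richmond, Porto, or Omaha) → not eligible.
Adoption Assistance — status full-time ✓ (not excluded); no waiver, service 1628 days ≥ 24 months (≈720 days) ✓; grade IC5 ≥ IC4 ✓; 40 hrs/wk ≥ 25 ✓ → eligible.
Professional Development Fund — service 1628 days ≥ 4 weeks (≈28 days) ✓; age 36 ≥ 18 ✓; site Tulsa ✗ (not Madison) → not eligible.
Dependent Care FSA — status full-time ✓; service 1628 days ≥ 3 years (≈1095 days) ✓; rating 2 ≥ 2 ✓; dept Support ✗ → not eligible.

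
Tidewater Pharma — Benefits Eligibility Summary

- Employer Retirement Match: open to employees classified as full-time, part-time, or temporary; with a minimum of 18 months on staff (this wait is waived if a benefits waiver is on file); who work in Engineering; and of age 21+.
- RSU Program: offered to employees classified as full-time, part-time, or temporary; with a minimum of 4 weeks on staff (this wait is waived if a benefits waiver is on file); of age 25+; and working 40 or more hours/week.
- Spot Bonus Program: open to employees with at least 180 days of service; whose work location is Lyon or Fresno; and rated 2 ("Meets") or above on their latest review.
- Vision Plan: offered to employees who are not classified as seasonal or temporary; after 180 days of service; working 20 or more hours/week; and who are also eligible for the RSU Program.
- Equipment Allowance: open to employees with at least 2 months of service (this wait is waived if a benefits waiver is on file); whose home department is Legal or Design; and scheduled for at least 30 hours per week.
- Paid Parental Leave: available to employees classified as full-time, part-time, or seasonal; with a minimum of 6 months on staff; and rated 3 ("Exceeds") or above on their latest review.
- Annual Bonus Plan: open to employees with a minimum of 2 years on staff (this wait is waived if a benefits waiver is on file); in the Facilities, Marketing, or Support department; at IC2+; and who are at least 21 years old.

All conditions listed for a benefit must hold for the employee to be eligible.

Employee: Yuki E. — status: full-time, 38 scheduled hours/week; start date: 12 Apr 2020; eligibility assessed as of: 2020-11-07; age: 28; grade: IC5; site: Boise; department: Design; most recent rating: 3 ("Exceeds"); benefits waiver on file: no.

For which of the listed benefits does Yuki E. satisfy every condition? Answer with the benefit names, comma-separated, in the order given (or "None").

Equipment Allowance, Paid Parental Leave

Service from 12 Apr 2020 to 2020-11-07: 209 days.
Employer Retirement Match — status full-time ✓; no waiver, service 209 days < 18 months (≈540 days) ✗ → not eligible.
RSU Program — status full-time ✓; no waiver, service 209 days ≥ 4 weeks (≈28 days) ✓; age 28 ≥ 25 ✓; 38 hrs/wk < 40 ✗ → not eligible.
Spot Bonus Program — service 209 days ≥ 180 days ✓; site Boise ✗ (not Lyon or Fresno) → not eligible.
Vision Plan — status full-time ✓ (not excluded); service 209 days ≥ 180 days ✓; 38 hrs/wk ≥ 20 ✓; not eligible for RSU Program ✗ → not eligible.
Equipment Allowance — no waiver, service 209 days ≥ 2 months (≈60 days) ✓; dept Design ✓; 38 hrs/wk ≥ 30 ✓ → eligible.
Paid Parental Leave — status full-time ✓; service 209 days ≥ 6 months (≈180 days) ✓; rating 3 ≥ 3 ✓ → eligible.
Annual Bonus Plan — no waiver, service 209 days < 2 years (≈730 days) ✗ → not eligible.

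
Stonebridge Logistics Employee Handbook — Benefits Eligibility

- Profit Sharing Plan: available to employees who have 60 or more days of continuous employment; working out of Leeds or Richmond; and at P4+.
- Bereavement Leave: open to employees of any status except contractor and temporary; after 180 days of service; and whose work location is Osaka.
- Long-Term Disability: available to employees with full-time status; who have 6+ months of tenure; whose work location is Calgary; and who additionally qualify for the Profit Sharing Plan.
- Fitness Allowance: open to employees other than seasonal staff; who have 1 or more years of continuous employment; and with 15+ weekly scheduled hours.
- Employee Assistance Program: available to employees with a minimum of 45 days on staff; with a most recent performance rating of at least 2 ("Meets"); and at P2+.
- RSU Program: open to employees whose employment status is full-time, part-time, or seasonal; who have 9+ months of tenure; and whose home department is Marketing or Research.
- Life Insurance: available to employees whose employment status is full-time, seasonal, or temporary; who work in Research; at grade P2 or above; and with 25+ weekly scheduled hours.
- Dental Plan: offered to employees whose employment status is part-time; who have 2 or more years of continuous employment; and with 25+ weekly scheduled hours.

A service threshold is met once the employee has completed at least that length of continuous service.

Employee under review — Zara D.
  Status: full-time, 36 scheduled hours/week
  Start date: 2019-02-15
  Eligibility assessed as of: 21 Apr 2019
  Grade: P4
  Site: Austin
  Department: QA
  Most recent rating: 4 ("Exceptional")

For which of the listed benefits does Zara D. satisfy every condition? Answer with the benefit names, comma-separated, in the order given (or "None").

Employee Assistance Program

Service from 2019-02-15 to 21 Apr 2019: 65 days.
Profit Sharing Plan — service 65 days ≥ 60 days ✓; site Austin ✗ (not Leeds or Richmond) → not eligible.
Bereavement Leave — status full-time ✓ (not excluded); service 65 days < 180 days ✗ → not eligible.
Long-Term Disability — status full-time ✓; service 65 days < 6 months (≈180 days) ✗ → not eligible.
Fitness Allowance — status full-time ✓ (not excluded); service 65 days < 1 year (≈365 days) ✗ → not eligible.
Employee Assistance Program — service 65 days ≥ 45 days ✓; rating 4 ≥ 2 ✓; grade P4 ≥ P2 ✓ → eligible.
RSU Program — status full-time ✓; service 65 days < 9 months (≈270 days) ✗ → not eligible.
Life Insurance — status full-time ✓; dept QA ✗ → not eligible.
Dental Plan — status full-time ✗ (requires part-time) → not eligible.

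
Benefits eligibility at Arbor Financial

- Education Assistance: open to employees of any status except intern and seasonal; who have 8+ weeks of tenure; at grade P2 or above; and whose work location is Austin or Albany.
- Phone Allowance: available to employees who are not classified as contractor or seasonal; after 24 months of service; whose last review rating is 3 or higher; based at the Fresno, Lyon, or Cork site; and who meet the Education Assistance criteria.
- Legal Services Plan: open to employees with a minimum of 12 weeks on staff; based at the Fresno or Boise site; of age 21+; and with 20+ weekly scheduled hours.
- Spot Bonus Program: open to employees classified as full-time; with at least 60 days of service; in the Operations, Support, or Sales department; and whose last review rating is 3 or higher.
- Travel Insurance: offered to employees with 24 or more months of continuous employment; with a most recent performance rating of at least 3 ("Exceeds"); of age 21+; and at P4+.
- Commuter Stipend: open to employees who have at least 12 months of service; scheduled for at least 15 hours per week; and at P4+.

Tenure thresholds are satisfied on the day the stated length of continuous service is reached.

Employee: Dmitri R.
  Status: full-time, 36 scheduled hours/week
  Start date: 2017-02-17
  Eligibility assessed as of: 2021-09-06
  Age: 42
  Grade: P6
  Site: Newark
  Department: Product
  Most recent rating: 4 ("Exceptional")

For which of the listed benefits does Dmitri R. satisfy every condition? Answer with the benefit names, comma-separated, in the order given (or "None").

Travel Insurance, Commuter Stipend

Service from 2017-02-17 to 2021-09-06: 1662 days.
Education Assistance — status full-time ✓ (not excluded); service 1662 days ≥ 8 weeks (≈56 days) ✓; grade P6 ≥ P2 ✓; site Newark ✗ (not Austin or Albany) → not eligible.
Phone Allowance — status full-time ✓ (not excluded); service 1662 days ≥ 24 months (≈720 days) ✓; rating 4 ≥ 3 ✓; site Newark ✗ (not Fresno, Lyon, or Cork) → not eligible.
Legal Services Plan — service 1662 days ≥ 12 weeks (≈84 days) ✓; site Newark ✗ (not Fresno or Boise) → not eligible.
Spot Bonus Program — status full-time ✓; service 1662 days ≥ 60 days ✓; dept Product ✗ → not eligible.
Travel Insurance — service 1662 days ≥ 24 months (≈720 days) ✓; rating 4 ≥ 3 ✓; age 42 ≥ 21 ✓; grade P6 ≥ P4 ✓ → eligible.
Commuter Stipend — service 1662 days ≥ 12 months (≈360 days) ✓; 36 hrs/wk ≥ 15 ✓; grade P6 ≥ P4 ✓ → eligible.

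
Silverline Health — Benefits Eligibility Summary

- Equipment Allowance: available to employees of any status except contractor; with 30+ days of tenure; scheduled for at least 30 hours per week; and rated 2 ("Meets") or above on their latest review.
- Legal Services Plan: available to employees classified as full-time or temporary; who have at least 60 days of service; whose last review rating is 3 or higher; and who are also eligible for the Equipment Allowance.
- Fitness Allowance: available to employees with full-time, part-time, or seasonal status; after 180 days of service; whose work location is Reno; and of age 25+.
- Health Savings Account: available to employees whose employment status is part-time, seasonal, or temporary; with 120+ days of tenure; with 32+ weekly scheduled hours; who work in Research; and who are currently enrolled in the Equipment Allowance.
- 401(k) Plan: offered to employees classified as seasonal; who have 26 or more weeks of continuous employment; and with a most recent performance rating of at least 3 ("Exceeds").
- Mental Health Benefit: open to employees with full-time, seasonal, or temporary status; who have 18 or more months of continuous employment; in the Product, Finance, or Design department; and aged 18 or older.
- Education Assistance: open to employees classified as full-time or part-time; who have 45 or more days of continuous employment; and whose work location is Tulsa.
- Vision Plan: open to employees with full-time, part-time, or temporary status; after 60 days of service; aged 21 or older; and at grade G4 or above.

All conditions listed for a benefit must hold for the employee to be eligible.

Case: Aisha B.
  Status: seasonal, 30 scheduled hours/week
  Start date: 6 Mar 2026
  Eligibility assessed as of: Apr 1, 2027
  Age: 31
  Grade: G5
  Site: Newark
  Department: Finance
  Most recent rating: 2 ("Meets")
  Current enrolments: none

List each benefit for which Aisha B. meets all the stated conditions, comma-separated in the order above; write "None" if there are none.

Equipment Allowance

Service from 6 Mar 2026 to Apr 1, 2027: 391 days.
Equipment Allowance — status seasonal ✓ (not excluded); service 391 days ≥ 30 days ✓; 30 hrs/wk ≥ 30 ✓; rating 2 ≥ 2 ✓ → eligible.
Legal Services Plan — status seasonal ✗ (requires full-time or temporary) → not eligible.
Fitness Allowance — status seasonal ✓; service 391 days ≥ 180 days ✓; site Newark ✗ (not Reno) → not eligible.
Health Savings Account — status seasonal ✓; service 391 days ≥ 120 days ✓; 30 hrs/wk < 32 ✗ → not eligible.
401(k) Plan — status seasonal ✓; service 391 days ≥ 26 weeks (≈182 days) ✓; rating 2 < 3 ✗ → not eligible.
Mental Health Benefit — status seasonal ✓; service 391 days < 18 months (≈540 days) ✗ → not eligible.
Education Assistance — status seasonal ✗ (requires full-time or part-time) → not eligible.
Vision Plan — status seasonal ✗ (requires full-time, part-time, or temporary) → not eligible.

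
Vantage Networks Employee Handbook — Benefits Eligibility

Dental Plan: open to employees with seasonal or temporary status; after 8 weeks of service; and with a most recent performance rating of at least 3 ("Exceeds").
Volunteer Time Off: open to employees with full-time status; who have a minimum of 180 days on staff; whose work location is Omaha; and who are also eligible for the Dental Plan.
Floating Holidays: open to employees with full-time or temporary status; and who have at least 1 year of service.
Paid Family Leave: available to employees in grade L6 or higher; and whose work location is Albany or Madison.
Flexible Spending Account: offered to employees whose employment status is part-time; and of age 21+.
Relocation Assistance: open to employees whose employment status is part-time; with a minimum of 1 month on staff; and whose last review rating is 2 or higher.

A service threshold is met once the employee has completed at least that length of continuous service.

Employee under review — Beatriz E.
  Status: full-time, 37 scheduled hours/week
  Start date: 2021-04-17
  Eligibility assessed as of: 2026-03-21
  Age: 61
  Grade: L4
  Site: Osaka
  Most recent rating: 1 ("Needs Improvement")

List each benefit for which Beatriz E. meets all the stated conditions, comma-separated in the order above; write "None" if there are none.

Floating Holidays

Service from 2021-04-17 to 2026-03-21: 1799 days.
Dental Plan — status full-time ✗ (requires seasonal or temporary) → not eligible.
Volunteer Time Off — status full-time ✓; service 1799 days ≥ 180 days ✓; site Osaka ✗ (not Omaha) → not eligible.
Floating Holidays — status full-time ✓; service 1799 days ≥ 1 year (≈365 days) ✓ → eligible.
Paid Family Leave — grade L4 < L6 ✗ → not eligible.
Flexible Spending Account — status full-time ✗ (requires part-time) → not eligible.
Relocation Assistance — status full-time ✗ (requires part-time) → not eligible.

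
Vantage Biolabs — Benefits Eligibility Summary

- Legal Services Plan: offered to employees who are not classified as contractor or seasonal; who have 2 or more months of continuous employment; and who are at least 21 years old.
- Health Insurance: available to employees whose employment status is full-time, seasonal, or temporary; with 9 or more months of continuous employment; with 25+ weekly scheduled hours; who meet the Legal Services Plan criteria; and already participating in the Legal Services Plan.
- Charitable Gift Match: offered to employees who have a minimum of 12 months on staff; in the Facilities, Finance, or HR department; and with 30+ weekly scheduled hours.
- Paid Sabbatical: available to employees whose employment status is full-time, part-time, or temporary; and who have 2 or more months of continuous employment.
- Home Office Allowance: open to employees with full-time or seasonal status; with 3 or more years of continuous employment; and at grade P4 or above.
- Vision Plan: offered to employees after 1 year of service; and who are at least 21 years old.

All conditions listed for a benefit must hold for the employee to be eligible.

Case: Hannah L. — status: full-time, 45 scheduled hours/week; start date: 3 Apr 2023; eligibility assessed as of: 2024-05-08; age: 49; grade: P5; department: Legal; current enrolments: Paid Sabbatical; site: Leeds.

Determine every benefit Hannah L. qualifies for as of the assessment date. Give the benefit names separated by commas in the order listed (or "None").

Service from 3 Apr 2023 to 2024-05-08: 401 days.
Legal Services Plan — status full-time ✓ (not excluded); service 401 days ≥ 2 months (≈60 days) ✓; age 49 ≥ 21 ✓ → eligible.
Health Insurance — status full-time ✓; service 401 days ≥ 9 months (≈270 days) ✓; 45 hrs/wk ≥ 25 ✓; eligible for Legal Services Plan ✓; not enrolled in Legal Services Plan ✗ → not eligible.
Charitable Gift Match — service 401 days ≥ 12 months (≈360 days) ✓; dept Legal ✗ → not eligible.
Paid Sabbatical — status full-time ✓; service 401 days ≥ 2 months (≈60 days) ✓ → eligible.
Home Office Allowance — status full-time ✓; service 401 days < 3 years (≈1095 days) ✗ → not eligible.
Vision Plan — service 401 days ≥ 1 year (≈365 days) ✓; age 49 ≥ 21 ✓ → eligible.

Legal Services Plan, Paid Sabbatical, Vision Plan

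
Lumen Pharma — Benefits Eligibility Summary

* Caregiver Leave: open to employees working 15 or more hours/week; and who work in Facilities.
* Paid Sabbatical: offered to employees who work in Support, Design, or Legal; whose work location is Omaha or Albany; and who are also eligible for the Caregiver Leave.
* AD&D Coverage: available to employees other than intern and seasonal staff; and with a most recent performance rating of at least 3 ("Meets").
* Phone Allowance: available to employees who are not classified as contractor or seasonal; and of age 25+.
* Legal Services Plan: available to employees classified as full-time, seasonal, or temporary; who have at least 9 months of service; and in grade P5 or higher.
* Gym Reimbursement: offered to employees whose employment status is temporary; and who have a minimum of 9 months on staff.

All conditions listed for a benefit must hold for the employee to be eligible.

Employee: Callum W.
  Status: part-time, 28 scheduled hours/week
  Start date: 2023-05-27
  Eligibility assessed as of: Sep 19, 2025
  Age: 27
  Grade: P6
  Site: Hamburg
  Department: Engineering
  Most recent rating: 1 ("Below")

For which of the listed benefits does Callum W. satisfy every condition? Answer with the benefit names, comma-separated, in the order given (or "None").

Phone Allowance

Service from 2023-05-27 to Sep 19, 2025: 846 days.
Caregiver Leave — 28 hrs/wk ≥ 15 ✓; dept Engineering ✗ → not eligible.
Paid Sabbatical — dept Engineering ✗ → not eligible.
AD&D Coverage — status part-time ✓ (not excluded); rating 1 < 3 ✗ → not eligible.
Phone Allowance — status part-time ✓ (not excluded); age 27 ≥ 25 ✓ → eligible.
Legal Services Plan — status part-time ✗ (requires full-time, seasonal, or temporary) → not eligible.
Gym Reimbursement — status part-time ✗ (requires temporary) → not eligible.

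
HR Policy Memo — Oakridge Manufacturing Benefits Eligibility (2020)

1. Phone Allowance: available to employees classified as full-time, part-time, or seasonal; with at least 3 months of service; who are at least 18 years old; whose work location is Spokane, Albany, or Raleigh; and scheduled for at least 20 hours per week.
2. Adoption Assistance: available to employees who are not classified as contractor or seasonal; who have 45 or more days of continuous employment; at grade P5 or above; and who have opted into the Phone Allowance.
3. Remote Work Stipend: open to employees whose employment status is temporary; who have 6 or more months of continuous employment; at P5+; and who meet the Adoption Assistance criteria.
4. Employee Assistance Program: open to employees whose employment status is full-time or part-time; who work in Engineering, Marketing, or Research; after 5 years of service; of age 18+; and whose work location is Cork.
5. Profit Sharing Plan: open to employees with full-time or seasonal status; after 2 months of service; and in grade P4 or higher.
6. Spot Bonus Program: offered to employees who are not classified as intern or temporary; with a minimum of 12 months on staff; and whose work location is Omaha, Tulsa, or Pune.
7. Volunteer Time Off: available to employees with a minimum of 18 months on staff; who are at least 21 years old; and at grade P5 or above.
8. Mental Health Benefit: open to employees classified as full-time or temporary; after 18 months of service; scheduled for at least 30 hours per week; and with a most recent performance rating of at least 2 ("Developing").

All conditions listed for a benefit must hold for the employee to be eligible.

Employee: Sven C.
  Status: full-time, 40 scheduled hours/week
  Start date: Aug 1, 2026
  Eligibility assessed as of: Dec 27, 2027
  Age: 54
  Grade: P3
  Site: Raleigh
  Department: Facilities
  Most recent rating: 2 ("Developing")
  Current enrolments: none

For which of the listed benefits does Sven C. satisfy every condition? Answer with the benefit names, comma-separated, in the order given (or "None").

Phone Allowance

Service from Aug 1, 2026 to Dec 27, 2027: 513 days.
Phone Allowance — status full-time ✓; service 513 days ≥ 3 months (≈90 days) ✓; age 54 ≥ 18 ✓; site Raleigh ✓; 40 hrs/wk ≥ 20 ✓ → eligible.
Adoption Assistance — status full-time ✓ (not excluded); service 513 days ≥ 45 days ✓; grade P3 < P5 ✗ → not eligible.
Remote Work Stipend — status full-time ✗ (requires temporary) → not eligible.
Employee Assistance Program — status full-time ✓; dept Facilities ✗ → not eligible.
Profit Sharing Plan — status full-time ✓; service 513 days ≥ 2 months (≈60 days) ✓; grade P3 < P4 ✗ → not eligible.
Spot Bonus Program — status full-time ✓ (not excluded); service 513 days ≥ 12 months (≈360 days) ✓; site Raleigh ✗ (not Omaha, Tulsa, or Pune) → not eligible.
Volunteer Time Off — service 513 days < 18 months (≈540 days) ✗ → not eligible.
Mental Health Benefit — status full-time ✓; service 513 days < 18 months (≈540 days) ✗ → not eligible.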